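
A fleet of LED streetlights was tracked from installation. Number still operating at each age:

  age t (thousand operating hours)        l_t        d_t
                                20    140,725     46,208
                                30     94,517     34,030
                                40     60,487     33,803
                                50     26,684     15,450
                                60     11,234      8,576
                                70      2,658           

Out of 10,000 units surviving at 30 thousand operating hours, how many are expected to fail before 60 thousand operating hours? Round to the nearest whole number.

8811

The relevant probability is 1 − 11,234/94,517 = 0.881143.
Expected number = 10,000 × 0.881143 = 8811.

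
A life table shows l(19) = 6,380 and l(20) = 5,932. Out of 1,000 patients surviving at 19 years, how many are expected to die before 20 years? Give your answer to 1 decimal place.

70.2

The relevant probability is 1 − 5,932/6,380 = 0.070219.
Expected number = 1,000 × 0.070219 = 70.2.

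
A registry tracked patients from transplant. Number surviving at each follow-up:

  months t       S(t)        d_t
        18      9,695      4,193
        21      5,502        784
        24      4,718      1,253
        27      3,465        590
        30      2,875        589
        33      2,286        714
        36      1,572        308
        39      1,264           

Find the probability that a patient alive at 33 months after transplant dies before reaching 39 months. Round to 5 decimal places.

0.44707

P(die before 39 | alive at 33) = 1 − S(39)/S(33) = 1 − 1,264/2,286 = (1,022)/2,286 = 0.447069.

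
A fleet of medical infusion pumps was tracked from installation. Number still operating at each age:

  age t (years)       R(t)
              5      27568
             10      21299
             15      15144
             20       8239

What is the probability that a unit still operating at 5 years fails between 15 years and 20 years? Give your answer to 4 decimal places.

This is the probability of reaching 15 but not 20, conditional on being operational at 5: (R(15) − R(20)) / R(5).
= (15144 − 8239) / 27568 = 6905 / 27568 = 0.250472.

0.2505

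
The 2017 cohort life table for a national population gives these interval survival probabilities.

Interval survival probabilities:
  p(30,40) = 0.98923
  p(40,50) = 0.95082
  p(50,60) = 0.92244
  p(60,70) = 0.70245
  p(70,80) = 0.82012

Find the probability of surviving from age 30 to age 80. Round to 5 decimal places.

The overall survival probability is 0.98923 × 0.95082 × 0.92244 × 0.70245 × 0.82012.
= 0.499835.

0.49983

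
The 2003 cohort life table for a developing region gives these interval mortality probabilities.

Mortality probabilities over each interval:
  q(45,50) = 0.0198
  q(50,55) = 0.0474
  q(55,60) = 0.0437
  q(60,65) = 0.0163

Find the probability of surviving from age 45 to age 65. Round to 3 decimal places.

0.878

P(survive 45→65) = (1 − 0.0198) × (1 − 0.0474) × (1 − 0.0437) × (1 − 0.0163).
= 0.9802 × 0.9526 × 0.9563 × 0.9837 = 0.878379.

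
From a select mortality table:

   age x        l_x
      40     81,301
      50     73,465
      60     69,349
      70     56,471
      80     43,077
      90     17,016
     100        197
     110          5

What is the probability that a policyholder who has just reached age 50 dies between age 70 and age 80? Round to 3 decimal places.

0.182

This is the probability of reaching 70 but not 80, conditional on being alive at 50: (l_70 − l_80) / l_50.
= (56,471 − 43,077) / 73,465 = 13,394 / 73,465 = 0.182318.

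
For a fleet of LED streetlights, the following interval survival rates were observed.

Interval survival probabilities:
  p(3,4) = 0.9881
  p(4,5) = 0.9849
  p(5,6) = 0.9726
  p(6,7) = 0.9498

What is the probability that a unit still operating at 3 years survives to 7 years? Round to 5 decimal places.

0.89900

P(survive 3→7) = 0.9881 × 0.9849 × 0.9726 × 0.9498.
= 0.899000.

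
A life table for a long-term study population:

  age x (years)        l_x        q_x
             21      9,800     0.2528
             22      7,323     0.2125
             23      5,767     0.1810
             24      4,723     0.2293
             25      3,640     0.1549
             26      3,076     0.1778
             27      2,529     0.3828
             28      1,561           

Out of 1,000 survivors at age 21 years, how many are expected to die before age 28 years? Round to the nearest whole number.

The relevant probability is 1 − 1,561/9,800 = 0.840714.
Expected number = 1,000 × 0.840714 = 841.

841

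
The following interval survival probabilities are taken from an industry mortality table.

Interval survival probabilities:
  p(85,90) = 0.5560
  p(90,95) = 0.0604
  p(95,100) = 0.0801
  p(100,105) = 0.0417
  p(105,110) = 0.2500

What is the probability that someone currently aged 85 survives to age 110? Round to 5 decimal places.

0.00003

Chaining the interval survival probabilities: 0.5560 × 0.0604 × 0.0801 × 0.0417 × 0.2500.
= 0.000028.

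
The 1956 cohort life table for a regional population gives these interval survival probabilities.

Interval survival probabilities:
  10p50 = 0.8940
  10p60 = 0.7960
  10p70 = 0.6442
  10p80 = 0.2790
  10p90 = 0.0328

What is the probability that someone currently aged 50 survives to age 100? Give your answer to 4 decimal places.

0.0042

Chaining the interval survival probabilities: 0.8940 × 0.7960 × 0.6442 × 0.2790 × 0.0328.
= 0.004195.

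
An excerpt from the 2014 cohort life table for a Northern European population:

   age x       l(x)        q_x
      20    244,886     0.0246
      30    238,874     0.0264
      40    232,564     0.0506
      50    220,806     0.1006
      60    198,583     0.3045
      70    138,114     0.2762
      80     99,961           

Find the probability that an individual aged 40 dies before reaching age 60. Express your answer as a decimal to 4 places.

P(die before 60 | alive at 40) = 1 − l(60)/l(40) = 1 − 198,583/232,564 = (33,981)/232,564 = 0.146115.

0.1461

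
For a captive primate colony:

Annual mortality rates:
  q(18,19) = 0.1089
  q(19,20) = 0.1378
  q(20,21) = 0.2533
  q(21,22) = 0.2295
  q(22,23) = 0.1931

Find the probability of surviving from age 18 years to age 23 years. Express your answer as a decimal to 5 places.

0.35668

P(survive 18→23) = (1 − 0.1089) × (1 − 0.1378) × (1 − 0.2533) × (1 − 0.2295) × (1 − 0.1931).
= 0.8911 × 0.8622 × 0.7467 × 0.7705 × 0.8069 = 0.356675.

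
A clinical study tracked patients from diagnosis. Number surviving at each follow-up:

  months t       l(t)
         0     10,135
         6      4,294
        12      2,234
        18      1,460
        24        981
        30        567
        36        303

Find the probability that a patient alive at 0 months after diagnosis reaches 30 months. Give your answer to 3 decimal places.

The conditional survival probability is l(30)/l(0) = 567/10,135 = 0.055945.

0.056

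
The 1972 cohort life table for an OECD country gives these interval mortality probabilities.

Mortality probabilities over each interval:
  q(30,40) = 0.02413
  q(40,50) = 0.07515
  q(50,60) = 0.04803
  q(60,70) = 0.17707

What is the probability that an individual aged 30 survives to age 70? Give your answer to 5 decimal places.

P(survive 30→70) = (1 − 0.02413) × (1 − 0.07515) × (1 − 0.04803) × (1 − 0.17707).
= 0.97587 × 0.92485 × 0.95197 × 0.82293 = 0.707049.

0.70705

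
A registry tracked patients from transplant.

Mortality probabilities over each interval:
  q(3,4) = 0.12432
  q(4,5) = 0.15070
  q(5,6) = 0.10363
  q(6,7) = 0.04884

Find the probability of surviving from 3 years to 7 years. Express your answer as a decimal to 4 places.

0.6341

Chaining the interval survival probabilities: (1 − 0.12432) × (1 − 0.15070) × (1 − 0.10363) × (1 − 0.04884).
= 0.87568 × 0.84930 × 0.89637 × 0.95116 = 0.634085.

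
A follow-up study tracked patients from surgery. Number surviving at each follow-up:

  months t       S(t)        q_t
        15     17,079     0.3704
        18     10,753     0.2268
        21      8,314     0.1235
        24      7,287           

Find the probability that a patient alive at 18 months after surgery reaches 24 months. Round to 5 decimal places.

The conditional survival probability is S(24)/S(18) = 7,287/10,753 = 0.677671.

0.67767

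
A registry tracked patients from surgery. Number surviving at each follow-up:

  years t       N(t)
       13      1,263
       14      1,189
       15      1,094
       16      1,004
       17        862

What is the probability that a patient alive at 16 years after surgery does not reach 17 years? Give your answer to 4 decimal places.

P(die before 17 | alive at 16) = 1 − N(17)/N(16) = 1 − 862/1,004 = (142)/1,004 = 0.141434.

0.1414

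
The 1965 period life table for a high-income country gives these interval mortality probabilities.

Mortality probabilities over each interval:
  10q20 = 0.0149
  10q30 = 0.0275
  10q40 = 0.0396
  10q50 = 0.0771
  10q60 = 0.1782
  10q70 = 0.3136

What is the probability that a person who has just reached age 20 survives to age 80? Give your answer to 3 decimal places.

0.479

Chaining the interval survival probabilities: (1 − 0.0149) × (1 − 0.0275) × (1 − 0.0396) × (1 − 0.0771) × (1 − 0.1782) × (1 − 0.3136).
= 0.9851 × 0.9725 × 0.9604 × 0.9229 × 0.8218 × 0.6864 = 0.478983.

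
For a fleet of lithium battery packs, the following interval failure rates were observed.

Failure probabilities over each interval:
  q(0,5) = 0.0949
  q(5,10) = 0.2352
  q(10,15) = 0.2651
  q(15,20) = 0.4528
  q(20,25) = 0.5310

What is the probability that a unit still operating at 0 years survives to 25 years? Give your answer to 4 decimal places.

Chaining the interval survival probabilities: (1 − 0.0949) × (1 − 0.2352) × (1 − 0.2651) × (1 − 0.4528) × (1 − 0.5310).
= 0.9051 × 0.7648 × 0.7349 × 0.5472 × 0.4690 = 0.130554.

0.1306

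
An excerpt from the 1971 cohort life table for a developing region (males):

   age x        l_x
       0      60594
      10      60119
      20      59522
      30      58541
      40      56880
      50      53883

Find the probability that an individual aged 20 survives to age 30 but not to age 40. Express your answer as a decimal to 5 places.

We want 10|10q20 = (l_30 − l_40)/l_20.
This is the probability of reaching 30 but not 40, conditional on being alive at 20: (l_30 − l_40) / l_20.
= (58541 − 56880) / 59522 = 1661 / 59522 = 0.027906.

0.02791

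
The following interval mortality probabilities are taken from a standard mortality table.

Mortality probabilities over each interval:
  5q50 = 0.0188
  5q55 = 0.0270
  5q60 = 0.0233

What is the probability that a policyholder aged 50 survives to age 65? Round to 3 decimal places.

0.932

Chaining the interval survival probabilities: (1 − 0.0188) × (1 − 0.0270) × (1 − 0.0233).
= 0.9812 × 0.9730 × 0.9767 = 0.932463.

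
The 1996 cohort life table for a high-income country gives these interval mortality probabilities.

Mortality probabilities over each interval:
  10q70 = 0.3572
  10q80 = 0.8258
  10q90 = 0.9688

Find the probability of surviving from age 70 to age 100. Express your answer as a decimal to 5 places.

0.00349

Survival from 70 to 100 is the product of surviving each interval: (1 − 0.3572) × (1 − 0.8258) × (1 − 0.9688).
= 0.6428 × 0.1742 × 0.0312 = 0.003494.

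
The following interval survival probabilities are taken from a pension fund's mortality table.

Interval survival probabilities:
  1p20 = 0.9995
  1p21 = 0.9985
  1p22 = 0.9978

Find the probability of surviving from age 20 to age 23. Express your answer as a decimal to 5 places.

0.99581

3p20 = 0.9995 × 0.9985 × 0.9978.
= 0.995805.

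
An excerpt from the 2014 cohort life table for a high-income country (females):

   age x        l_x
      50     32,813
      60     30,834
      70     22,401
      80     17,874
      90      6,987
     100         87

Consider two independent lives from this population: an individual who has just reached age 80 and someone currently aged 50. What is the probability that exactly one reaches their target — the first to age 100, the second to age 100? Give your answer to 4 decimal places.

0.0075

p₁ = l_100/l_80 = 87/17,874 = 0.004867; p₂ = l_100/l_50 = 87/32,813 = 0.002651.
P(exactly one) = p₁(1−p₂) + (1−p₁)p₂ = 0.004854 + 0.002638 = 0.007492.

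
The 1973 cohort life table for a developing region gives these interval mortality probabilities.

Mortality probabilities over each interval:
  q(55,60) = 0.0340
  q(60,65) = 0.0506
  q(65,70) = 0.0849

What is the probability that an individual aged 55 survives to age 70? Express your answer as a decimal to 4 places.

The overall survival probability is (1 − 0.0340) × (1 − 0.0506) × (1 − 0.0849).
= 0.9660 × 0.9494 × 0.9151 = 0.839257.

0.8393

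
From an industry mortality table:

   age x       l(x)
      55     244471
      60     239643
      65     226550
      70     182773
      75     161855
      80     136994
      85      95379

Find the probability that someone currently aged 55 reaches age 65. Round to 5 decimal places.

The conditional survival probability is l(65)/l(55) = 226550/244471 = 0.926695.

0.92669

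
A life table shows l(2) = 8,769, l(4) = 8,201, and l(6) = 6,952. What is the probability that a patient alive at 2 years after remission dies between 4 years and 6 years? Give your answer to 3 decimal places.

This is the probability of reaching 4 but not 6, conditional on being alive at 2: (l(4) − l(6)) / l(2).
= (8,201 − 6,952) / 8,769 = 1,249 / 8,769 = 0.142434.

0.142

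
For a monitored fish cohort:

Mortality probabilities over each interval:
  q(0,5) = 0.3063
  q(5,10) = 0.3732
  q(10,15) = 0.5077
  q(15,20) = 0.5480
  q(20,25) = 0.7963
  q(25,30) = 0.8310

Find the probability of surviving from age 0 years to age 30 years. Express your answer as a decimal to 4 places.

0.0033

Survival from 0 to 30 is the product of surviving each interval: (1 − 0.3063) × (1 − 0.3732) × (1 − 0.5077) × (1 − 0.5480) × (1 − 0.7963) × (1 − 0.8310).
= 0.6937 × 0.6268 × 0.4923 × 0.4520 × 0.2037 × 0.1690 = 0.003331.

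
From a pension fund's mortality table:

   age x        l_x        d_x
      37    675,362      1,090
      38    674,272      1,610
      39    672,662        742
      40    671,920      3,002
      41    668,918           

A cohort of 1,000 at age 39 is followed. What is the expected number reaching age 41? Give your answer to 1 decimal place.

994.4

The relevant probability is 668,918/672,662 = 0.994434.
Expected number = 1,000 × 0.994434 = 994.4.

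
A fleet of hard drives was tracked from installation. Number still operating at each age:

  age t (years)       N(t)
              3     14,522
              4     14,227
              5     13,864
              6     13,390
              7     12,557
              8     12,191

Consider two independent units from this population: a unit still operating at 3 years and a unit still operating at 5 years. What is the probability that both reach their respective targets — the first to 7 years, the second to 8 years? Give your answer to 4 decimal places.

0.7603

p₁ = N(7)/N(3) = 12,557/14,522 = 0.864688; p₂ = N(8)/N(5) = 12,191/13,864 = 0.879328.
P(both) = p₁ × p₂ = 0.864688 × 0.879328 = 0.760344.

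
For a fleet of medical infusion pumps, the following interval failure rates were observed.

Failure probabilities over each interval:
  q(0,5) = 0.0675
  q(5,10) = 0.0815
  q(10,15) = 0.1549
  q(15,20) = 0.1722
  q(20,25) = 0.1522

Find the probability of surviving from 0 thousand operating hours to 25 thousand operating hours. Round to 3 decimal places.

0.508

P(survive 0→25) = (1 − 0.0675) × (1 − 0.0815) × (1 − 0.1549) × (1 − 0.1722) × (1 − 0.1522).
= 0.9325 × 0.9185 × 0.8451 × 0.8278 × 0.8478 = 0.507990.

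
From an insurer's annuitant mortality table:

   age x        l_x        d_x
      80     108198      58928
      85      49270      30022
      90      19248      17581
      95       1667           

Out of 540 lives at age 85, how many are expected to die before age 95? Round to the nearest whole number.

The relevant probability is 1 − 1667/49270 = 0.966166.
Expected number = 540 × 0.966166 = 522.

522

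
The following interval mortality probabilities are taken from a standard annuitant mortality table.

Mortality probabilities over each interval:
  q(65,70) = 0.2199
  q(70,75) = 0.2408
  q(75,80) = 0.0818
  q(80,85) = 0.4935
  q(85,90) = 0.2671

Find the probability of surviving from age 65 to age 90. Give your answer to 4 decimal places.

Survival from 65 to 90 is the product of surviving each interval: (1 − 0.2199) × (1 − 0.2408) × (1 − 0.0818) × (1 − 0.4935) × (1 − 0.2671).
= 0.7801 × 0.7592 × 0.9182 × 0.5065 × 0.7329 = 0.201868.

0.2019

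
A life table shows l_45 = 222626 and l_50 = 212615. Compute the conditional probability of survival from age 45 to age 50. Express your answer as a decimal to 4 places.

0.9550

The conditional survival probability is l_50/l_45 = 212615/222626 = 0.955032.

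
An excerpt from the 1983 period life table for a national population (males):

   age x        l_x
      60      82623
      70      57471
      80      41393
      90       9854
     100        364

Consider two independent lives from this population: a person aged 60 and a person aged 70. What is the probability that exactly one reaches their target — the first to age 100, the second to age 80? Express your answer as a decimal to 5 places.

0.71830

p₁ = l_100/l_60 = 364/82623 = 0.004406; p₂ = l_80/l_70 = 41393/57471 = 0.720242.
P(exactly one) = p₁(1−p₂) + (1−p₁)p₂ = 0.001233 + 0.717069 = 0.718301.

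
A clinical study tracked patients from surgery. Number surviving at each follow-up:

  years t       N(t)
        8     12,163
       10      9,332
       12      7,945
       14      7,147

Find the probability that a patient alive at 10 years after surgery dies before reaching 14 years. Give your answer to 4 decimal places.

0.2341

P(die before 14 | alive at 10) = 1 − N(14)/N(10) = 1 − 7,147/9,332 = (2,185)/9,332 = 0.234141.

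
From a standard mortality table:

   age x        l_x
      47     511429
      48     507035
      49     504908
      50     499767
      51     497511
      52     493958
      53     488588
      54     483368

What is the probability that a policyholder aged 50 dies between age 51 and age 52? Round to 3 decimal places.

We want 1|1q50 = (l_51 − l_52)/l_50.
This is the probability of reaching 51 but not 52, conditional on being alive at 50: (l_51 − l_52) / l_50.
= (497511 − 493958) / 499767 = 3553 / 499767 = 0.007109.

0.007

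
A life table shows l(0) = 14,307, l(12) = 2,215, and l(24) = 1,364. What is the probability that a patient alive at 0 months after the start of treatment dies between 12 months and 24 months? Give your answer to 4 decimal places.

This is the probability of reaching 12 but not 24, conditional on being alive at 0: (l(12) − l(24)) / l(0).
= (2,215 − 1,364) / 14,307 = 851 / 14,307 = 0.059481.

0.0595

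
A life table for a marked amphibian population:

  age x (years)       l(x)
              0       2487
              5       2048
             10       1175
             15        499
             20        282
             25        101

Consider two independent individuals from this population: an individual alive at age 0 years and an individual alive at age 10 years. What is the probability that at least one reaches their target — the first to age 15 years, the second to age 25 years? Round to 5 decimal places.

0.26935

p₁ = l(15)/l(0) = 499/2487 = 0.200643; p₂ = l(25)/l(10) = 101/1175 = 0.085957.
P(at least one) = 1 − (1−p₁)(1−p₂) = 1 − 0.799357 × 0.914043 = 0.269353.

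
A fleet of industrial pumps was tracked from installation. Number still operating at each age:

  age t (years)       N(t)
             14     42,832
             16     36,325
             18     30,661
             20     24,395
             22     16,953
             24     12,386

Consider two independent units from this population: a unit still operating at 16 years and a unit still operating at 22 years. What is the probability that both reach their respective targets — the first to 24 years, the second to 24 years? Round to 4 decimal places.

0.2491

p₁ = N(24)/N(16) = 12,386/36,325 = 0.340977; p₂ = N(24)/N(22) = 12,386/16,953 = 0.730608.
P(both) = p₁ × p₂ = 0.340977 × 0.730608 = 0.249121.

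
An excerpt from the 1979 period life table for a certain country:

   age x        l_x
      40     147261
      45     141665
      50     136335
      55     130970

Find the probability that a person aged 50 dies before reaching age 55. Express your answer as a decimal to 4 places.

0.0394

P(die before 55 | alive at 50) = 1 − l_55/l_50 = 1 − 130970/136335 = (5365)/136335 = 0.039352.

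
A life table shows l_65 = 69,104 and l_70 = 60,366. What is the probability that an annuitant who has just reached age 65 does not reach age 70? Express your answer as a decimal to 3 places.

P(die before 70 | alive at 65) = 1 − l_70/l_65 = 1 − 60,366/69,104 = (8,738)/69,104 = 0.126447.

0.126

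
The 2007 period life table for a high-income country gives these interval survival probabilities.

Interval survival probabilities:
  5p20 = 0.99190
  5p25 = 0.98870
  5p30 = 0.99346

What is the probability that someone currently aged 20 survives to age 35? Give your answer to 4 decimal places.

0.9743

Survival from 20 to 35 is the product of surviving each interval: 0.99190 × 0.98870 × 0.99346.
= 0.974278.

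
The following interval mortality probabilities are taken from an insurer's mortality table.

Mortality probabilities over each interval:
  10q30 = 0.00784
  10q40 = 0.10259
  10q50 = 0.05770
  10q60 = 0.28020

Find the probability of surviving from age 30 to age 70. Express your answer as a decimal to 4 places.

0.6039

The overall survival probability is (1 − 0.00784) × (1 − 0.10259) × (1 − 0.05770) × (1 − 0.28020).
= 0.99216 × 0.89741 × 0.94230 × 0.71980 = 0.603912.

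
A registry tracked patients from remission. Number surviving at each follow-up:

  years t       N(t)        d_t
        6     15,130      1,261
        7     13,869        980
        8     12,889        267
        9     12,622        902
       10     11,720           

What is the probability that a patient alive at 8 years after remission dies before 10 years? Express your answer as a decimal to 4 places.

0.0907

P(die before 10 | alive at 8) = 1 − N(10)/N(8) = 1 − 11,720/12,889 = (1,169)/12,889 = 0.090697.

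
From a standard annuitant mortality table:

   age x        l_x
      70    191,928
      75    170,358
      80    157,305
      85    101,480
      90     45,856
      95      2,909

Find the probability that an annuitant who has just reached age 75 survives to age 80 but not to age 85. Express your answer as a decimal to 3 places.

0.328

We want 5|5q75 = (l_80 − l_85)/l_75.
This is the probability of reaching 80 but not 85, conditional on being alive at 75: (l_80 − l_85) / l_75.
= (157,305 − 101,480) / 170,358 = 55,825 / 170,358 = 0.327692.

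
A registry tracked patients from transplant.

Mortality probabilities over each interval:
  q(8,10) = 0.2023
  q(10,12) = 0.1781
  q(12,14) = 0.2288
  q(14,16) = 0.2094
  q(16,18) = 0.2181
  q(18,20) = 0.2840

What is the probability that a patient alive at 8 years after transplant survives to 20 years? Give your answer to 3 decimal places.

0.224

The overall survival probability is (1 − 0.2023) × (1 − 0.1781) × (1 − 0.2288) × (1 − 0.2094) × (1 − 0.2181) × (1 − 0.2840).
= 0.7977 × 0.8219 × 0.7712 × 0.7906 × 0.7819 × 0.7160 = 0.223793.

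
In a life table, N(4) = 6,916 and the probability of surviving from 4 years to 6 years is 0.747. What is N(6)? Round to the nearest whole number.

5166

N(6) = N(4) × p = 6,916 × 0.747 = 5166.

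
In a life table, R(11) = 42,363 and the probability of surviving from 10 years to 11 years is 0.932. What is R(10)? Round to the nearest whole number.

45454

R(10) = R(11) / p = 42,363 / 0.932 = 45454.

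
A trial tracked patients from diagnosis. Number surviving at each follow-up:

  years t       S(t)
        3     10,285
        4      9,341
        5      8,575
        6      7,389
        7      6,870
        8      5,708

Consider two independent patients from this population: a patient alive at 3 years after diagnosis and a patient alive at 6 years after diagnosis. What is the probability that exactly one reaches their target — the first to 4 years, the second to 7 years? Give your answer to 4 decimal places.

0.1491

p₁ = S(4)/S(3) = 9,341/10,285 = 0.908216; p₂ = S(7)/S(6) = 6,870/7,389 = 0.929760.
P(exactly one) = p₁(1−p₂) + (1−p₁)p₂ = 0.063793 + 0.085337 = 0.149130.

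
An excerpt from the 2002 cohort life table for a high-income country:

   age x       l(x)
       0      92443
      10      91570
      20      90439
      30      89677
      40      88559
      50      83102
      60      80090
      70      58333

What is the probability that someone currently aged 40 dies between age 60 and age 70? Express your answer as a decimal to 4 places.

0.2457

This is the probability of reaching 60 but not 70, conditional on being alive at 40: (l(60) − l(70)) / l(40).
= (80090 − 58333) / 88559 = 21757 / 88559 = 0.245678.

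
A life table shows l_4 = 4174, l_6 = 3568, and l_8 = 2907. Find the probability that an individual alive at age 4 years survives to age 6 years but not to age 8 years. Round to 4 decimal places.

This is the probability of reaching 6 but not 8, conditional on being alive at 4: (l_6 − l_8) / l_4.
= (3568 − 2907) / 4174 = 661 / 4174 = 0.158361.

0.1584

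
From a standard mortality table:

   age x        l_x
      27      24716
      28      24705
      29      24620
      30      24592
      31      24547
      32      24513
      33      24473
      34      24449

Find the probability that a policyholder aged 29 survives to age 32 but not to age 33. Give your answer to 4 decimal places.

0.0016

We want 3|1q29 = (l_32 − l_33)/l_29.
This is the probability of reaching 32 but not 33, conditional on being alive at 29: (l_32 − l_33) / l_29.
= (24513 − 24473) / 24620 = 40 / 24620 = 0.001625.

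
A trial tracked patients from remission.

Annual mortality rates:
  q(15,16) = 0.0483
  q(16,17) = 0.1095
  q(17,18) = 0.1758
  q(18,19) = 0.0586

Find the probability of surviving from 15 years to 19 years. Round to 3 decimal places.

Survival from 15 to 19 is the product of surviving each interval: (1 − 0.0483) × (1 − 0.1095) × (1 − 0.1758) × (1 − 0.0586).
= 0.9517 × 0.8905 × 0.8242 × 0.9414 = 0.657568.

0.658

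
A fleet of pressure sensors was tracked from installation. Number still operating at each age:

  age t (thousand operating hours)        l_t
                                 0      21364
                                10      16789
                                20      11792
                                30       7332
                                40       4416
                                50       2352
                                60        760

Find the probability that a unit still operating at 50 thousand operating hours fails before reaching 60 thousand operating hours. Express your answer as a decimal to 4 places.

0.6769

P(fail before 60 | operational at 50) = 1 − l_60/l_50 = 1 − 760/2352 = (1592)/2352 = 0.676871.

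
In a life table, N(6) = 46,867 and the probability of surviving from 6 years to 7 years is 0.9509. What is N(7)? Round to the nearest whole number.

44566

N(7) = N(6) × p = 46,867 × 0.9509 = 44566.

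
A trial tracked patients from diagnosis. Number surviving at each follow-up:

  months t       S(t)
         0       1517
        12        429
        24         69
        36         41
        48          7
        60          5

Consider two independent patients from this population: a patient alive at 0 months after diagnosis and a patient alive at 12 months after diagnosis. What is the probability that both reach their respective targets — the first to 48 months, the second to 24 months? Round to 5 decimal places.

p₁ = S(48)/S(0) = 7/1517 = 0.004614; p₂ = S(24)/S(12) = 69/429 = 0.160839.
P(both) = p₁ × p₂ = 0.004614 × 0.160839 = 0.000742.

0.00074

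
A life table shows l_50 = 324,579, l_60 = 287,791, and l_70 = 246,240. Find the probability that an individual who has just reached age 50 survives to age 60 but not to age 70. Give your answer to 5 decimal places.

0.12802

We want 10|10q50 = (l_60 − l_70)/l_50.
This is the probability of reaching 60 but not 70, conditional on being alive at 50: (l_60 − l_70) / l_50.
= (287,791 − 246,240) / 324,579 = 41,551 / 324,579 = 0.128015.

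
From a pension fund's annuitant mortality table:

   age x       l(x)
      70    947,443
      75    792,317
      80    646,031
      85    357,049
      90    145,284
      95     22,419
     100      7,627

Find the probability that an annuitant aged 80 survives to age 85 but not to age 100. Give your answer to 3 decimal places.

This is the probability of reaching 85 but not 100, conditional on being alive at 80: (l(85) − l(100)) / l(80).
= (357,049 − 7,627) / 646,031 = 349,422 / 646,031 = 0.540875.

0.541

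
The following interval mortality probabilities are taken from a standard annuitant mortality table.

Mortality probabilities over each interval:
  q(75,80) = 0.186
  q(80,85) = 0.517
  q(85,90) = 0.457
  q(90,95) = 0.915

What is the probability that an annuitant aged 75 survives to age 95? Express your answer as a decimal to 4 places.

0.0181

Chaining the interval survival probabilities: (1 − 0.186) × (1 − 0.517) × (1 − 0.457) × (1 − 0.915).
= 0.814 × 0.483 × 0.543 × 0.085 = 0.018146.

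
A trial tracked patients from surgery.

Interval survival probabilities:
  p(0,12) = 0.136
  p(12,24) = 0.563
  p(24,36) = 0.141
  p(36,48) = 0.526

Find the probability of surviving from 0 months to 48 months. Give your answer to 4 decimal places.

The overall survival probability is 0.136 × 0.563 × 0.141 × 0.526.
= 0.005679.

0.0057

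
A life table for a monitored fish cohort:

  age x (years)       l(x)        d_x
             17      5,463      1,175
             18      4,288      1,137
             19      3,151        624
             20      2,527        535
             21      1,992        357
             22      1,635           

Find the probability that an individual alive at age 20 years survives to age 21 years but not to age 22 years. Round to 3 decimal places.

This is the probability of reaching 21 but not 22, conditional on being alive at 20: (l(21) − l(22)) / l(20).
= (1,992 − 1,635) / 2,527 = 357 / 2,527 = 0.141274.

0.141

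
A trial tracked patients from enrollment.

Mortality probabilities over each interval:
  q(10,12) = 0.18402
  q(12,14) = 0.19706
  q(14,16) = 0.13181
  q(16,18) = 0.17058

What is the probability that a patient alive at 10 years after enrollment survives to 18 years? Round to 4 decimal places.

Survival from 10 to 18 is the product of surviving each interval: (1 − 0.18402) × (1 − 0.19706) × (1 − 0.13181) × (1 − 0.17058).
= 0.81598 × 0.80294 × 0.86819 × 0.82942 = 0.471793.

0.4718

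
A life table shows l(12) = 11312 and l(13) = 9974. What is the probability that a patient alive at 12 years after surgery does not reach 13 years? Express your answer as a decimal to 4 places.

P(die before 13 | alive at 12) = 1 − l(13)/l(12) = 1 − 9974/11312 = (1338)/11312 = 0.118281.

0.1183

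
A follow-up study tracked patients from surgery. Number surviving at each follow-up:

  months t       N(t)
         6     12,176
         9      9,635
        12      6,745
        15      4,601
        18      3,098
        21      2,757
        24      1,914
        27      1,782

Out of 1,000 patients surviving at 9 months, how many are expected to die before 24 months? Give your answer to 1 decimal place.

The relevant probability is 1 − 1,914/9,635 = 0.801349.
Expected number = 1,000 × 0.801349 = 801.3.

801.3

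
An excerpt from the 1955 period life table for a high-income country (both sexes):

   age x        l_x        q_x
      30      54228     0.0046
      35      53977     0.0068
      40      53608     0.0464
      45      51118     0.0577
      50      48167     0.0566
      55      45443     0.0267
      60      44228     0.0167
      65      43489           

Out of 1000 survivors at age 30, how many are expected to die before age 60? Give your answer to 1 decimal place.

184.4

The relevant probability is 1 − 44228/54228 = 0.184407.
Expected number = 1000 × 0.184407 = 184.4.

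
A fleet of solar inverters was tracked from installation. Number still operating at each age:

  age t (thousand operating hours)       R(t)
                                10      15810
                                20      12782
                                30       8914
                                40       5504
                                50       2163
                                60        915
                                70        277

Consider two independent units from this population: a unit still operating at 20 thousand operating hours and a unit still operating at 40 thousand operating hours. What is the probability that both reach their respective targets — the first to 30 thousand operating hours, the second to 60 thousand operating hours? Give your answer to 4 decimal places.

0.1159

p₁ = R(30)/R(20) = 8914/12782 = 0.697387; p₂ = R(60)/R(40) = 915/5504 = 0.166243.
P(both) = p₁ × p₂ = 0.697387 × 0.166243 = 0.115936.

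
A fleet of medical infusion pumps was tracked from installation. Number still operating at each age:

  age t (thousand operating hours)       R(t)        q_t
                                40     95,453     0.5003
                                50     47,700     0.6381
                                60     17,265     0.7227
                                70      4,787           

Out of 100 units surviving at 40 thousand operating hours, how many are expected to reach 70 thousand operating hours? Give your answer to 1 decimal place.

5.0

The relevant probability is 4,787/95,453 = 0.050150.
Expected number = 100 × 0.050150 = 5.0.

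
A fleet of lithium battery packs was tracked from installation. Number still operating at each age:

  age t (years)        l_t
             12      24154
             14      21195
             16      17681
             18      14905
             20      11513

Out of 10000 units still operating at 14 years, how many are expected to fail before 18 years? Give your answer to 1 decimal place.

The relevant probability is 1 − 14905/21195 = 0.296768.
Expected number = 10000 × 0.296768 = 2967.7.

2967.7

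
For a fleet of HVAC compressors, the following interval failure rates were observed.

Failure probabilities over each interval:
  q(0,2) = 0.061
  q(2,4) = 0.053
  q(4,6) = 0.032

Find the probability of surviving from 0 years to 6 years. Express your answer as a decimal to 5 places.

0.86078

Survival from 0 to 6 is the product of surviving each interval: (1 − 0.061) × (1 − 0.053) × (1 − 0.032).
= 0.939 × 0.947 × 0.968 = 0.860778.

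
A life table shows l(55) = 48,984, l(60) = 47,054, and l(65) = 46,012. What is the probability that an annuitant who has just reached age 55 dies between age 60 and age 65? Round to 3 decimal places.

0.021

This is the probability of reaching 60 but not 65, conditional on being alive at 55: (l(60) − l(65)) / l(55).
= (47,054 − 46,012) / 48,984 = 1,042 / 48,984 = 0.021272.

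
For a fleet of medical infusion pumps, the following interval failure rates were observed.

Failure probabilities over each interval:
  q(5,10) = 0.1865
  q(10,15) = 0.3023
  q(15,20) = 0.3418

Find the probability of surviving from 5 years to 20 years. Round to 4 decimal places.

Chaining the interval survival probabilities: (1 − 0.1865) × (1 − 0.3023) × (1 − 0.3418).
= 0.8135 × 0.6977 × 0.6582 = 0.373580.

0.3736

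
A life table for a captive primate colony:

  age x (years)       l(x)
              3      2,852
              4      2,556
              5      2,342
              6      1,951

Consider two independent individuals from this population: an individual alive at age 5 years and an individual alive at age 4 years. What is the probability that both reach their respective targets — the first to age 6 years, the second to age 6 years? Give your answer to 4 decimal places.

0.6359

p₁ = l(6)/l(5) = 1,951/2,342 = 0.833049; p₂ = l(6)/l(4) = 1,951/2,556 = 0.763302.
P(both) = p₁ × p₂ = 0.833049 × 0.763302 = 0.635868.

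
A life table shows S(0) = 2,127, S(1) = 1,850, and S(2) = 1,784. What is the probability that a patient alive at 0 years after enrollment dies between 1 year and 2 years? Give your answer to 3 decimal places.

This is the probability of reaching 1 but not 2, conditional on being alive at 0: (S(1) − S(2)) / S(0).
= (1,850 − 1,784) / 2,127 = 66 / 2,127 = 0.031030.

0.031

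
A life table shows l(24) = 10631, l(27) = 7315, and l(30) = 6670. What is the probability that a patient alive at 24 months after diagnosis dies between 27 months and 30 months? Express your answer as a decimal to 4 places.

This is the probability of reaching 27 but not 30, conditional on being alive at 24: (l(27) − l(30)) / l(24).
= (7315 − 6670) / 10631 = 645 / 10631 = 0.060672.

0.0607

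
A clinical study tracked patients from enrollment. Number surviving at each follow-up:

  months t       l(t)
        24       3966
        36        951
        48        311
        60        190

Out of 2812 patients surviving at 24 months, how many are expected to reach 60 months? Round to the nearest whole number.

135

The relevant probability is 190/3966 = 0.047907.
Expected number = 2812 × 0.047907 = 135.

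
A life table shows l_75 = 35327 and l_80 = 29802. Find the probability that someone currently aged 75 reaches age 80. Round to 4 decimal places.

We want 5p75 = l_80/l_75.
The conditional survival probability is l_80/l_75 = 29802/35327 = 0.843604.

0.8436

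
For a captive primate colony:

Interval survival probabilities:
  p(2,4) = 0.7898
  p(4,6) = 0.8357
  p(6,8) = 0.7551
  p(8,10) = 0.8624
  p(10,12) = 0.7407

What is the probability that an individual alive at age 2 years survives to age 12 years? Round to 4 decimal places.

0.3184

P(survive 2→12) = 0.7898 × 0.8357 × 0.7551 × 0.8624 × 0.7407.
= 0.318363.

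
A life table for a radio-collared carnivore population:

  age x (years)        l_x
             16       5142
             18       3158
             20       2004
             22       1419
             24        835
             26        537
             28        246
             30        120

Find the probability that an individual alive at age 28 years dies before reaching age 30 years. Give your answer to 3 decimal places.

P(die before 30 | alive at 28) = 1 − l_30/l_28 = 1 − 120/246 = (126)/246 = 0.512195.

0.512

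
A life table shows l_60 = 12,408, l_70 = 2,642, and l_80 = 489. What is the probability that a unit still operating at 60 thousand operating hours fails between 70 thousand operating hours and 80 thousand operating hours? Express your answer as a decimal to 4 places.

0.1735

This is the probability of reaching 70 but not 80, conditional on being operational at 60: (l_70 − l_80) / l_60.
= (2,642 − 489) / 12,408 = 2,153 / 12,408 = 0.173517.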